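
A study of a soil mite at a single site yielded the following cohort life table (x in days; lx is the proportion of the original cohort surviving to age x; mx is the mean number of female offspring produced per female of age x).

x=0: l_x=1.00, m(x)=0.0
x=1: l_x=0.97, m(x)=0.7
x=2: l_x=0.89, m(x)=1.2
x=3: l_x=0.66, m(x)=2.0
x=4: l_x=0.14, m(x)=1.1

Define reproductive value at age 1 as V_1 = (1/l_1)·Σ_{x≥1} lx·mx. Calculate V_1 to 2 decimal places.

lx·mx for x ≥ 1: 0.679, 1.068, 1.32, 0.154 → sum = 3.221
V_1 = 3.221 / l_1 = 3.221 / 0.97 = 3.320619… → 3.32

3.32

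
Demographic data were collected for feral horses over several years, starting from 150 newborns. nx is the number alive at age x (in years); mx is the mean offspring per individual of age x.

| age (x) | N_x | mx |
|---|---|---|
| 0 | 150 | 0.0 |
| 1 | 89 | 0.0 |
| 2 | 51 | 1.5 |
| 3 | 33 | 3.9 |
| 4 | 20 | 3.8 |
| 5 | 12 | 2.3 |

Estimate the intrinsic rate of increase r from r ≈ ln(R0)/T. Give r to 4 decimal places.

lx = nx/n0 = nx/150: 1, 0.59333…, 0.34, 0.22, 0.13333…, 0.08
R0 = Σ lx·mx = 0 + 0 + 0.51 + 0.858 + 0.50667… + 0.184 = 2.058667…
Σ x·lx·mx = 6.540667…; T = 6.540667…/2.058667… = 3.17714…
r ≈ ln(R0)/T = ln(2.058667…)/3.17714… = 0.227267… → 0.2273

0.2273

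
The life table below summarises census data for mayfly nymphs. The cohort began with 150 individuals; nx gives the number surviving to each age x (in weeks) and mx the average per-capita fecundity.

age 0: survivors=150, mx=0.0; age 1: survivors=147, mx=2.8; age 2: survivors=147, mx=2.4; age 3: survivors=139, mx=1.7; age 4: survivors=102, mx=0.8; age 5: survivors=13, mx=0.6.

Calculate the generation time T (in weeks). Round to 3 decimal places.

lx = nx/n0 = nx/150: 1, 0.98, 0.98, 0.92667…, 0.68, 0.08667…
lx·mx: 0, 2.744, 2.352, 1.575333…, 0.544, 0.052… → R0 = 7.267333…
x·lx·mx: 0, 2.744, 4.704, 4.726…, 2.176, 0.26… → Σ = 14.61…
T = 14.61… / 7.267333… = 2.010366… → 2.010

2.010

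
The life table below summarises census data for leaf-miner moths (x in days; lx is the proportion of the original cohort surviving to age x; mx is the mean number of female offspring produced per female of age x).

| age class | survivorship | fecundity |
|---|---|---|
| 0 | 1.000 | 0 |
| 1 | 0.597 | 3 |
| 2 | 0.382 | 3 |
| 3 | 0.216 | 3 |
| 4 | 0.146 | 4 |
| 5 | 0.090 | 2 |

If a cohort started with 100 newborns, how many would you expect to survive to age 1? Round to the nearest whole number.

Expected survivors = N0 · l_1 = 100 × 0.597 = 59.7 → 60

60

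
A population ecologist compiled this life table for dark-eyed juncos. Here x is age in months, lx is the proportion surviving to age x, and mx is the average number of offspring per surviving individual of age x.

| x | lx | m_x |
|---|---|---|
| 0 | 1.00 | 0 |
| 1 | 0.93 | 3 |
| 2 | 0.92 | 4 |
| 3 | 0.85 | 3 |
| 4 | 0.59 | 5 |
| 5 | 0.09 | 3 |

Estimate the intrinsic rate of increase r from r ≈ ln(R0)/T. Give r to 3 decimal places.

R0 = Σ lx·mx = 0 + 2.79 + 3.68 + 2.55 + 2.95 + 0.27 = 12.24
Σ x·lx·mx = 30.95; T = 30.95/12.24 = 2.52859…
r ≈ ln(R0)/T = ln(12.24)/2.52859… = 0.99055… → 0.991

0.991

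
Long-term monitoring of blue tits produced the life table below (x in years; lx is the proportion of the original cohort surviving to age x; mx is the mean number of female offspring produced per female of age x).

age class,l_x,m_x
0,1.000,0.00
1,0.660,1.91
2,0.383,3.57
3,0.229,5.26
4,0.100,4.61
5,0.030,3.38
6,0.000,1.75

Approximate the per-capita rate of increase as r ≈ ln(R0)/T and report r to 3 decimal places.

R0 = Σ lx·mx = 0 + 1.2606 + 1.36731 + 1.20454 + 0.461 + 0.1014 + 0 = 4.39485
Σ x·lx·mx = 9.95984; T = 9.95984/4.39485 = 2.26625…
r ≈ ln(R0)/T = ln(4.39485)/2.26625… = 0.65325… → 0.653

0.653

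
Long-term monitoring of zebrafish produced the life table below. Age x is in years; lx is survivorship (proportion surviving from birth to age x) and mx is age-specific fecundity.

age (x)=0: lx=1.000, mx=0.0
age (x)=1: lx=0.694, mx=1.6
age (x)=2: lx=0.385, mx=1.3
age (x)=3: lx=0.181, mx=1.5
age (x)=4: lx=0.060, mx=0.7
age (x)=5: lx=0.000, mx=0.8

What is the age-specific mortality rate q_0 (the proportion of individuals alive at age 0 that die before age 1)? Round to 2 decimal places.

q_0 = (l_0 − l_1) / l_0 = (1 − 0.694) / 1
     = 0.306 / 1 = 0.306 → 0.31

0.31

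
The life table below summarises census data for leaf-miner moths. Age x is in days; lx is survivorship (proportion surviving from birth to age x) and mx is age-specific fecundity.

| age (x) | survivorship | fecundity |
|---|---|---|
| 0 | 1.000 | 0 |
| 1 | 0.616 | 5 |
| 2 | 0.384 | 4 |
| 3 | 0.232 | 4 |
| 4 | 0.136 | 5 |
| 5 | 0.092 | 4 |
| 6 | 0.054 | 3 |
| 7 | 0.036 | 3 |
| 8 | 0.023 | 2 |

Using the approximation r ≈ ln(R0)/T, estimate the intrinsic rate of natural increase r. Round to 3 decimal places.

0.856

R0 = Σ lx·mx = 0 + 3.08 + 1.536 + 0.928 + 0.68 + 0.368 + 0.162 + 0.108 + 0.046 = 6.908
Σ x·lx·mx = 15.592; T = 15.592/6.908 = 2.25709…
r ≈ ln(R0)/T = ln(6.908)/2.25709… = 0.85627… → 0.856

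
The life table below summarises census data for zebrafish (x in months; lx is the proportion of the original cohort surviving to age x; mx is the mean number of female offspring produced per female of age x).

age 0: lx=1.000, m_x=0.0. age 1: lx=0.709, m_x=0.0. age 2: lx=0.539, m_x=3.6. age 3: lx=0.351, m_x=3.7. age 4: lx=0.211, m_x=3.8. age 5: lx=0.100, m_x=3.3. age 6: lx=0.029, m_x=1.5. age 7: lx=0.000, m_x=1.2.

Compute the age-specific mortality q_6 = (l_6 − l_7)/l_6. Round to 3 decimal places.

1.000

q_6 = (l_6 − l_7) / l_6 = (0.029 − 0) / 0.029
     = 0.029 / 0.029 = 1 → 1.000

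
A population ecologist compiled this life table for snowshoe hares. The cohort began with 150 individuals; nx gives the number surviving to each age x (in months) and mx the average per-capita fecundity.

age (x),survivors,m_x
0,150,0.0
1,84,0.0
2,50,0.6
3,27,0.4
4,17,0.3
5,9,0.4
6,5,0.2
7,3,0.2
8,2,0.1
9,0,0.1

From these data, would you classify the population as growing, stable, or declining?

declining

lx = nx/n0 = nx/150: 1, 0.56, 0.33333…, 0.18, 0.11333…, 0.06, 0.03333…, 0.02, 0.01333…, 0
R0 = Σ lx·mx = 0 + 0 + 0.2… + 0.072 + 0.034… + 0.024 + 0.006667… + 0.004 + 0.001333… + 0 = 0.342…
R0 < 1, so the population is declining.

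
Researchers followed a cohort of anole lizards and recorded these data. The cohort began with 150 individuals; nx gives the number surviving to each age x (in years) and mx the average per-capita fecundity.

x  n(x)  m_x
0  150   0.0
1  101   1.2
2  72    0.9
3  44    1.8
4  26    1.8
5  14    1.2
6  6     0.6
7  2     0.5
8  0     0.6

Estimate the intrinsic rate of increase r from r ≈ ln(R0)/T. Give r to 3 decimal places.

0.338

lx = nx/n0 = nx/150: 1, 0.67333…, 0.48, 0.29333…, 0.17333…, 0.09333…, 0.04, 0.01333…, 0
R0 = Σ lx·mx = 0 + 0.808… + 0.432 + 0.528… + 0.312… + 0.112… + 0.024 + 0.00667… + 0 = 2.222667…
Σ x·lx·mx = 5.254667…; T = 5.254667…/2.222667… = 2.36413…
r ≈ ln(R0)/T = ln(2.222667…)/2.36413… = 0.33784… → 0.338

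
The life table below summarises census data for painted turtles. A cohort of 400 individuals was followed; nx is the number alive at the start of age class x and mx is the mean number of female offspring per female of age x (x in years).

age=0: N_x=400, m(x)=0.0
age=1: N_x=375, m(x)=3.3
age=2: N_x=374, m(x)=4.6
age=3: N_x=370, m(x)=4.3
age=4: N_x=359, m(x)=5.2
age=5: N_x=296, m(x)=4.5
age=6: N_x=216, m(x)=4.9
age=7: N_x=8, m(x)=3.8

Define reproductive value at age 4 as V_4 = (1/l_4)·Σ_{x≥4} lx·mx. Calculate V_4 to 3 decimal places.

11.943

lx = nx/n0 = nx/400: 1, 0.9375, 0.935, 0.925, 0.8975, 0.74, 0.54, 0.02
lx·mx for x ≥ 4: 4.667, 3.33, 2.646, 0.076 → sum = 10.719
V_4 = 10.719 / l_4 = 10.719 / 0.8975 = 11.943175… → 11.943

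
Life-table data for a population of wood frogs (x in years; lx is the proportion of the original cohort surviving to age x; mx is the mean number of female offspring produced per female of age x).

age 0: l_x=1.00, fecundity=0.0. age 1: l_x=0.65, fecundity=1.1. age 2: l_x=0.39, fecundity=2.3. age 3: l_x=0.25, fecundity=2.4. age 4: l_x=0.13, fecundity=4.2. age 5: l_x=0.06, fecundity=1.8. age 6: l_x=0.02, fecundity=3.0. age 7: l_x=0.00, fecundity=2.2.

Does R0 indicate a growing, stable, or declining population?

R0 = Σ lx·mx = 0 + 0.715 + 0.897 + 0.6 + 0.546 + 0.108 + 0.06 + 0 = 2.926
R0 > 1, so the population is growing.

growing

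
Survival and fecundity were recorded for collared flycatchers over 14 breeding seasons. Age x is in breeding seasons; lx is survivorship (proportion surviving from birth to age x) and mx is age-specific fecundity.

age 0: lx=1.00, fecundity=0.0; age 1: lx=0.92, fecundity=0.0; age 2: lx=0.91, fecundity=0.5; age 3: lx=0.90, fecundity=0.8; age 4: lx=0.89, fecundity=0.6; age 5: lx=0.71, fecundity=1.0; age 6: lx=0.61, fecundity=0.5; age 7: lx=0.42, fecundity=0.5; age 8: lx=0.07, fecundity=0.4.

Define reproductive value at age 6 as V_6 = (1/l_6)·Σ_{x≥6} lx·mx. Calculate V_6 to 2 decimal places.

lx·mx for x ≥ 6: 0.305, 0.21, 0.028 → sum = 0.543
V_6 = 0.543 / l_6 = 0.543 / 0.61 = 0.890164… → 0.89

0.89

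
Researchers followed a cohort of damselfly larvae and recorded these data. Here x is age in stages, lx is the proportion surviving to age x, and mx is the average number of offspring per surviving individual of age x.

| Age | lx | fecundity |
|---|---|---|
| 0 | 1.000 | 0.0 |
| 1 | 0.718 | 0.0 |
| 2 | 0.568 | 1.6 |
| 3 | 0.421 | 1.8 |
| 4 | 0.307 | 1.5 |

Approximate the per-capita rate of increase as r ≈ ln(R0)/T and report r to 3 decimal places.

R0 = Σ lx·mx = 0 + 0 + 0.9088 + 0.7578 + 0.4605 = 2.1271
Σ x·lx·mx = 5.933; T = 5.933/2.1271 = 2.78924…
r ≈ ln(R0)/T = ln(2.1271)/2.78924… = 0.2706… → 0.271

0.271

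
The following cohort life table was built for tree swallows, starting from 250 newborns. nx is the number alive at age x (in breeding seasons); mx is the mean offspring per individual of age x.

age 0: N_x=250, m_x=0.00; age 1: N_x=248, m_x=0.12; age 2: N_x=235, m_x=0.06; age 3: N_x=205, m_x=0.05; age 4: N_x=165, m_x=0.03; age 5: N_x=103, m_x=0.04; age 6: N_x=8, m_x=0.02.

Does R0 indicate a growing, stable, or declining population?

lx = nx/n0 = nx/250: 1, 0.992, 0.94, 0.82, 0.66, 0.412, 0.032
R0 = Σ lx·mx = 0 + 0.11904 + 0.0564 + 0.041 + 0.0198 + 0.01648 + 0.00064 = 0.25336
R0 < 1, so the population is declining.

declining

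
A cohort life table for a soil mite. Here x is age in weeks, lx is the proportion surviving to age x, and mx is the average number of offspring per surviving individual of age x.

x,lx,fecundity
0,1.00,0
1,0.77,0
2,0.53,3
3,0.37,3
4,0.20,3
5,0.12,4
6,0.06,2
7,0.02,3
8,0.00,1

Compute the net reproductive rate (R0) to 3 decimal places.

lx·mx by age: 0, 0, 1.59, 1.11, 0.6, 0.48, 0.12, 0.06, 0
R0 = Σ lx·mx = 3.96 → 3.960

3.960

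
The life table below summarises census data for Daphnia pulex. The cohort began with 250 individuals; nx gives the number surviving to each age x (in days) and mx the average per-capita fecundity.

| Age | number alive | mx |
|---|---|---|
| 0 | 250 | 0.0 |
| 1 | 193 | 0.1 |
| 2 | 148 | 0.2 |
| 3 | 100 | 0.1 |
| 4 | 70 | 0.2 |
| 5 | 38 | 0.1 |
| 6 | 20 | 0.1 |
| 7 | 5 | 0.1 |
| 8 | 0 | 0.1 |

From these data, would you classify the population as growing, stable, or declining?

declining

lx = nx/n0 = nx/250: 1, 0.772, 0.592, 0.4, 0.28, 0.152, 0.08, 0.02, 0
R0 = Σ lx·mx = 0 + 0.0772 + 0.1184 + 0.04 + 0.056 + 0.0152 + 0.008 + 0.002 + 0 = 0.3168
R0 < 1, so the population is declining.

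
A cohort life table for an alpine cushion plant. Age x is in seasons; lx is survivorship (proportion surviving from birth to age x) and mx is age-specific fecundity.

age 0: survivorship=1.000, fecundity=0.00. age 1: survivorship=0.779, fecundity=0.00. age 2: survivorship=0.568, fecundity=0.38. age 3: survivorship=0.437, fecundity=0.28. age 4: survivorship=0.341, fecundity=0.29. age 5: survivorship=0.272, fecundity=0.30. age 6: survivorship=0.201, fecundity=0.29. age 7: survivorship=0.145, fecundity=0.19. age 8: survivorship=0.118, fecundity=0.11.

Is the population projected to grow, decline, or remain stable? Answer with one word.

declining

R0 = Σ lx·mx = 0 + 0 + 0.21584 + 0.12236 + 0.09889 + 0.0816 + 0.05829 + 0.02755 + 0.01298 = 0.61751
R0 < 1, so the population is declining.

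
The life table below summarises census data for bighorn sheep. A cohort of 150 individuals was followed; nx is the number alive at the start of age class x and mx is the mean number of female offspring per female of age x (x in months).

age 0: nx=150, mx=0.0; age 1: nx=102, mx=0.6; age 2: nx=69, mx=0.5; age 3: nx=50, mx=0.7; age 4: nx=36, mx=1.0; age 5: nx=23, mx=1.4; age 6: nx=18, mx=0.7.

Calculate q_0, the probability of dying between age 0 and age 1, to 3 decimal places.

lx = nx/n0 = nx/150: 1, 0.68, 0.46, 0.33333…, 0.24, 0.15333…, 0.12
q_0 = (l_0 − l_1) / l_0 = (1 − 0.68) / 1
     = 0.32 / 1 = 0.32 → 0.320

0.320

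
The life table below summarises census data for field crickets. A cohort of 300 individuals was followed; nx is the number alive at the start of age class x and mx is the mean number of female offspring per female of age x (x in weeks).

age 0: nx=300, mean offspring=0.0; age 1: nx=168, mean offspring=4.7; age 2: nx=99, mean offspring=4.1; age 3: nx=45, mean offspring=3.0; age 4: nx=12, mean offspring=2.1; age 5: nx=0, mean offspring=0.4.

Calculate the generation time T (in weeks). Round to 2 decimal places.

lx = nx/n0 = nx/300: 1, 0.56, 0.33, 0.15, 0.04, 0
lx·mx: 0, 2.632, 1.353, 0.45, 0.084, 0 → R0 = 4.519
x·lx·mx: 0, 2.632, 2.706, 1.35, 0.336, 0 → Σ = 7.024
T = 7.024 / 4.519 = 1.554326… → 1.55

1.55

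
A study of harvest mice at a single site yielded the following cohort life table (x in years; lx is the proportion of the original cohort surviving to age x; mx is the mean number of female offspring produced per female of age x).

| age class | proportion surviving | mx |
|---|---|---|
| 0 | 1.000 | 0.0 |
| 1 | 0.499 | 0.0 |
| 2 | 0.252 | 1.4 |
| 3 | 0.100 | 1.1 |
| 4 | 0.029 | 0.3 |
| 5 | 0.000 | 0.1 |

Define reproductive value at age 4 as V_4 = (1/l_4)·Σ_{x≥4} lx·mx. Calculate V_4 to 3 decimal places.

lx·mx for x ≥ 4: 0.0087, 0 → sum = 0.0087
V_4 = 0.0087 / l_4 = 0.0087 / 0.029 = 0.3 → 0.300

0.300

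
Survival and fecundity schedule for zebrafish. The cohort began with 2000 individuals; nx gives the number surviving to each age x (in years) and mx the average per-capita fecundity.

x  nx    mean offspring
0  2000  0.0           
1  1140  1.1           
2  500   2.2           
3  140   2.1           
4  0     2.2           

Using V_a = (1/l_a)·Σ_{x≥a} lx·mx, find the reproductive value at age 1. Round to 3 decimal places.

lx = nx/n0 = nx/2000: 1, 0.57, 0.25, 0.07, 0
lx·mx for x ≥ 1: 0.627, 0.55, 0.147, 0 → sum = 1.324
V_1 = 1.324 / l_1 = 1.324 / 0.57 = 2.322807… → 2.323

2.323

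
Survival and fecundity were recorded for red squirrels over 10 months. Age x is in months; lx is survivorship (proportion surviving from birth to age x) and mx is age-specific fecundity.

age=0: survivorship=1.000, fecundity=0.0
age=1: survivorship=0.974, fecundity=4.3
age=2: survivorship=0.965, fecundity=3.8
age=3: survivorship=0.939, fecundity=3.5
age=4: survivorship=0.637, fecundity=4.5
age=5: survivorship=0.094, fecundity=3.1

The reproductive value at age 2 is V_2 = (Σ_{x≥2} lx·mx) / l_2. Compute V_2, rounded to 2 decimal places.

lx·mx for x ≥ 2: 3.667, 3.2865, 2.8665, 0.2914 → sum = 10.1114
V_2 = 10.1114 / l_2 = 10.1114 / 0.965 = 10.478135… → 10.48

10.48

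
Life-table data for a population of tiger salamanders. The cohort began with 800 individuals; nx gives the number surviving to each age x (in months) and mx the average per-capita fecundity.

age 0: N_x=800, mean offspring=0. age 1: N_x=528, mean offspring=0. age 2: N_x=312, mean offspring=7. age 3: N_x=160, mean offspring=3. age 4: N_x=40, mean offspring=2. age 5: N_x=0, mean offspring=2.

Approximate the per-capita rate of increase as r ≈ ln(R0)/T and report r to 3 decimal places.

0.552

lx = nx/n0 = nx/800: 1, 0.66, 0.39, 0.2, 0.05, 0
R0 = Σ lx·mx = 0 + 0 + 2.73 + 0.6 + 0.1 + 0 = 3.43
Σ x·lx·mx = 7.66; T = 7.66/3.43 = 2.23324…
r ≈ ln(R0)/T = ln(3.43)/2.23324… = 0.55192… → 0.552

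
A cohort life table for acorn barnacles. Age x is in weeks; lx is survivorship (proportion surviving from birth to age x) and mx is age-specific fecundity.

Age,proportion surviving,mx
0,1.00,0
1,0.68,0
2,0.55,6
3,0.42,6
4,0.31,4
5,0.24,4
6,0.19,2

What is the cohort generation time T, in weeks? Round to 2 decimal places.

3.12

lx·mx: 0, 0, 3.3, 2.52, 1.24, 0.96, 0.38 → R0 = 8.4
x·lx·mx: 0, 0, 6.6, 7.56, 4.96, 4.8, 2.28 → Σ = 26.2
T = 26.2 / 8.4 = 3.119048… → 3.12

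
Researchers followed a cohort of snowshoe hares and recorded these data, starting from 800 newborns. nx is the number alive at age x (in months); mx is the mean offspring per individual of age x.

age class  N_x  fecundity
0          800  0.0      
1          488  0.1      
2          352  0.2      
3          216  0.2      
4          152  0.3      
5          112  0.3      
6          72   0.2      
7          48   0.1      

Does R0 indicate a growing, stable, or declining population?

lx = nx/n0 = nx/800: 1, 0.61, 0.44, 0.27, 0.19, 0.14, 0.09, 0.06
R0 = Σ lx·mx = 0 + 0.061 + 0.088 + 0.054 + 0.057 + 0.042 + 0.018 + 0.006 = 0.326
R0 < 1, so the population is declining.

declining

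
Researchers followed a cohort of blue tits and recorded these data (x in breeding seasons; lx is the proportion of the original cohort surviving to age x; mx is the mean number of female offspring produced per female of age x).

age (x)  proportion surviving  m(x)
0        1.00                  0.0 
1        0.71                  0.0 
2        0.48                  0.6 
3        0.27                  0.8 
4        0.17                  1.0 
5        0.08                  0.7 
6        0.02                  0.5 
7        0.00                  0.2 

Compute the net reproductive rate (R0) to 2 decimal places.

lx·mx by age: 0, 0, 0.288, 0.216, 0.17, 0.056, 0.01, 0
R0 = Σ lx·mx = 0.74 → 0.74

0.74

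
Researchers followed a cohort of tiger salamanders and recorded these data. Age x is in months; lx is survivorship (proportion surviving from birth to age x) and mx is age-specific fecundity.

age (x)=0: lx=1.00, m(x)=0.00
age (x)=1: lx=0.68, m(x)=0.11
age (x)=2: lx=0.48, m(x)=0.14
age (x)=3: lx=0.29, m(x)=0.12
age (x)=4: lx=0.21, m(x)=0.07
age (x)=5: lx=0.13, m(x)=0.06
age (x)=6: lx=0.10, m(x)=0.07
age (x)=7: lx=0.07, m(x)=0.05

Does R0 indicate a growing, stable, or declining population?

R0 = Σ lx·mx = 0 + 0.0748 + 0.0672 + 0.0348 + 0.0147 + 0.0078 + 0.007 + 0.0035 = 0.2098
R0 < 1, so the population is declining.

declining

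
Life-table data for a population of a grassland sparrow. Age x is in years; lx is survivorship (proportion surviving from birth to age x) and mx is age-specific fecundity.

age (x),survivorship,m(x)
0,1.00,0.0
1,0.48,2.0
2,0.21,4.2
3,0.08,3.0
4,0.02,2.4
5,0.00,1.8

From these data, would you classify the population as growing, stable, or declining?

R0 = Σ lx·mx = 0 + 0.96 + 0.882 + 0.24 + 0.048 + 0 = 2.13
R0 > 1, so the population is growing.

growing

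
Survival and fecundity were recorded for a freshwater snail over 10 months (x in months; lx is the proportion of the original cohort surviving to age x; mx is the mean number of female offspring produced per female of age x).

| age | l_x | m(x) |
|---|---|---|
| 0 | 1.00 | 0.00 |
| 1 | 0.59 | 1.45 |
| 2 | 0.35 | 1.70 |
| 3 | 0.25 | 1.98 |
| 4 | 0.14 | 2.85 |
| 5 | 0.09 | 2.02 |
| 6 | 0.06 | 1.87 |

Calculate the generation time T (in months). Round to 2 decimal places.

lx·mx: 0, 0.8555, 0.595, 0.495, 0.399, 0.1818, 0.1122 → R0 = 2.6385
x·lx·mx: 0, 0.8555, 1.19, 1.485, 1.596, 0.909, 0.6732 → Σ = 6.7087
T = 6.7087 / 2.6385 = 2.542619… → 2.54

2.54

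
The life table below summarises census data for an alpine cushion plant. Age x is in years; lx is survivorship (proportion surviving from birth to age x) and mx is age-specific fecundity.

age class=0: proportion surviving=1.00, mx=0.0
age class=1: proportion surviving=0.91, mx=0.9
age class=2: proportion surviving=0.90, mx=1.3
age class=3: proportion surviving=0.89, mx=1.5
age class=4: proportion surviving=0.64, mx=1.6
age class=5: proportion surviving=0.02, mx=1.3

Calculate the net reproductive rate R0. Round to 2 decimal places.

4.37

lx·mx by age: 0, 0.819, 1.17, 1.335, 1.024, 0.026
R0 = Σ lx·mx = 4.374 → 4.37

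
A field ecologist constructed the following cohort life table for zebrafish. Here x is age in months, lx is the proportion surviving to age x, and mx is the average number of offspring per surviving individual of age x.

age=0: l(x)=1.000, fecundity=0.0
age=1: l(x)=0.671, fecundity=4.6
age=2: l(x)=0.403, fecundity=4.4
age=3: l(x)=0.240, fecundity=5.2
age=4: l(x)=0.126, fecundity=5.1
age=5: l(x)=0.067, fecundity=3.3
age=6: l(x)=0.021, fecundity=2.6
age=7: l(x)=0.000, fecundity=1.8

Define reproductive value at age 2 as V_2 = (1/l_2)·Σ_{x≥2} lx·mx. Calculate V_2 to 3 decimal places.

9.775

lx·mx for x ≥ 2: 1.7732, 1.248, 0.6426, 0.2211, 0.0546, 0 → sum = 3.9395
V_2 = 3.9395 / l_2 = 3.9395 / 0.403 = 9.775434… → 9.775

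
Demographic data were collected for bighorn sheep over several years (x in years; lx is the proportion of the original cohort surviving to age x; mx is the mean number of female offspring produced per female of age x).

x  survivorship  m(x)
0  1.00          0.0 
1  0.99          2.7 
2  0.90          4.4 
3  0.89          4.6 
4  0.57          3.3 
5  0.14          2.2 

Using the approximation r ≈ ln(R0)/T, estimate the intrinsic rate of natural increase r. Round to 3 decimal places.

1.035

R0 = Σ lx·mx = 0 + 2.673 + 3.96 + 4.094 + 1.881 + 0.308 = 12.916
Σ x·lx·mx = 31.939; T = 31.939/12.916 = 2.47282…
r ≈ ln(R0)/T = ln(12.916)/2.47282… = 1.03463… → 1.035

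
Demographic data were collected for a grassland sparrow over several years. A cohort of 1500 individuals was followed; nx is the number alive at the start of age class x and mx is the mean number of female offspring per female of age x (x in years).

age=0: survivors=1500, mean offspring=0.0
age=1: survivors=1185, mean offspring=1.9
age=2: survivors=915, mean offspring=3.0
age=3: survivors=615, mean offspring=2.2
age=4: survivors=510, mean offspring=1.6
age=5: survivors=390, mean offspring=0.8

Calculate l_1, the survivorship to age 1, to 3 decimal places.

l_1 = n_1/n_0 = 1185/1500 = 0.79 → 0.790

0.790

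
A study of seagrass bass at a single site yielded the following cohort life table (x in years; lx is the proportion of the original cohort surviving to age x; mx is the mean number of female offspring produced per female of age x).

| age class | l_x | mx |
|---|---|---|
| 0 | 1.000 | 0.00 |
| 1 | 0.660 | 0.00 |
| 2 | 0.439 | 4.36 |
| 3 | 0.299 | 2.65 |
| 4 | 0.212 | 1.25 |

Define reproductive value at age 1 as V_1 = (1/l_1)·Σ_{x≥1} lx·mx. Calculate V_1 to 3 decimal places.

4.502

lx·mx for x ≥ 1: 0, 1.91404, 0.79235, 0.265 → sum = 2.97139
V_1 = 2.97139 / l_1 = 2.97139 / 0.66 = 4.502106… → 4.502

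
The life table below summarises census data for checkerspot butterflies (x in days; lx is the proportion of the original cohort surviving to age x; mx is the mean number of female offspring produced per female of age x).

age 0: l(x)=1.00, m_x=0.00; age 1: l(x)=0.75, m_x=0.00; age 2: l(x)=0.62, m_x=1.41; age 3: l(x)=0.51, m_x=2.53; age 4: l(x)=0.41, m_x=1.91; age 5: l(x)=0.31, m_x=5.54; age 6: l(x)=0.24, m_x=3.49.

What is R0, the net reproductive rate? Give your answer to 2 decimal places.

5.50

lx·mx by age: 0, 0, 0.8742, 1.2903, 0.7831, 1.7174, 0.8376
R0 = Σ lx·mx = 5.5026 → 5.50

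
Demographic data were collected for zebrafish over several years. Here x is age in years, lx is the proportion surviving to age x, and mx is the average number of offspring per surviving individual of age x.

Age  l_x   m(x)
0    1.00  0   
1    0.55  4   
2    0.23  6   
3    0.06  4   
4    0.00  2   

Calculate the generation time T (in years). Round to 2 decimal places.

1.49

lx·mx: 0, 2.2, 1.38, 0.24, 0 → R0 = 3.82
x·lx·mx: 0, 2.2, 2.76, 0.72, 0 → Σ = 5.68
T = 5.68 / 3.82 = 1.486911… → 1.49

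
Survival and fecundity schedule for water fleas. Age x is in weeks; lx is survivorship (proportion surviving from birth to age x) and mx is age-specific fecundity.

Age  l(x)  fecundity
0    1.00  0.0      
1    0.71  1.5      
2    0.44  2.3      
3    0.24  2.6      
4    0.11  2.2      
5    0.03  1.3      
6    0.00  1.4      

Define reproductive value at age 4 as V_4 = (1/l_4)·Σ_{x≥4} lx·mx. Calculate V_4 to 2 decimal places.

2.55

lx·mx for x ≥ 4: 0.242, 0.039, 0 → sum = 0.281
V_4 = 0.281 / l_4 = 0.281 / 0.11 = 2.554545… → 2.55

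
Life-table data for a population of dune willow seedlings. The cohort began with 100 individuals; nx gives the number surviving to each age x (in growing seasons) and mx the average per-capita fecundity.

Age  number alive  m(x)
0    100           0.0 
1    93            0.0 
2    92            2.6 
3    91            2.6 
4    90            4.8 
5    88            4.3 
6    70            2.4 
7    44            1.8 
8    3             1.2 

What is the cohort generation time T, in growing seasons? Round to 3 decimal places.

lx = nx/n0 = nx/100: 1, 0.93, 0.92, 0.91, 0.9, 0.88, 0.7, 0.44, 0.03
lx·mx: 0, 0, 2.392, 2.366, 4.32, 3.784, 1.68, 0.792, 0.036 → R0 = 15.37
x·lx·mx: 0, 0, 4.784, 7.098, 17.28, 18.92, 10.08, 5.544, 0.288 → Σ = 63.994
T = 63.994 / 15.37 = 4.163565… → 4.164

4.164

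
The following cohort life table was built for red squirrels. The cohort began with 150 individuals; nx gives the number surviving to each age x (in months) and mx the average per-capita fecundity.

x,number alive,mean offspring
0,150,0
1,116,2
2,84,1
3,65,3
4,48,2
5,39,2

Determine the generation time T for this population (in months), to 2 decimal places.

2.57

lx = nx/n0 = nx/150: 1, 0.77333…, 0.56, 0.43333…, 0.32, 0.26
lx·mx: 0, 1.546667…, 0.56, 1.3…, 0.64, 0.52 → R0 = 4.566667…
x·lx·mx: 0, 1.546667…, 1.12, 3.9…, 2.56, 2.6 → Σ = 11.726667…
T = 11.726667… / 4.566667… = 2.567883… → 2.57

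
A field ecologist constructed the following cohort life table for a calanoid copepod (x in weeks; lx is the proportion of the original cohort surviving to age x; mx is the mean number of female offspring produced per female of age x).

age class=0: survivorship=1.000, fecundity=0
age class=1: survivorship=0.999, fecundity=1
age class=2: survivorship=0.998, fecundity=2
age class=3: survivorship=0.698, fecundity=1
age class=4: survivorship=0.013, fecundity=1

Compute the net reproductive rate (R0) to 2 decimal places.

3.71

lx·mx by age: 0, 0.999, 1.996, 0.698, 0.013
R0 = Σ lx·mx = 3.706 → 3.71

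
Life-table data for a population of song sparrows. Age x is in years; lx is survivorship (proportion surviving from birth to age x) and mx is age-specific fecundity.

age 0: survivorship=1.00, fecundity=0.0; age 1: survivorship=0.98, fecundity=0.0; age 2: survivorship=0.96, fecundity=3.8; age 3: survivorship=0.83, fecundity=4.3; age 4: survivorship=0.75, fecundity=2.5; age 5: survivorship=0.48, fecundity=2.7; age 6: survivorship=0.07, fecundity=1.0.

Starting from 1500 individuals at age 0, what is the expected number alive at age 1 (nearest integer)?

Expected survivors = N0 · l_1 = 1500 × 0.98 = 1470 → 1470

1470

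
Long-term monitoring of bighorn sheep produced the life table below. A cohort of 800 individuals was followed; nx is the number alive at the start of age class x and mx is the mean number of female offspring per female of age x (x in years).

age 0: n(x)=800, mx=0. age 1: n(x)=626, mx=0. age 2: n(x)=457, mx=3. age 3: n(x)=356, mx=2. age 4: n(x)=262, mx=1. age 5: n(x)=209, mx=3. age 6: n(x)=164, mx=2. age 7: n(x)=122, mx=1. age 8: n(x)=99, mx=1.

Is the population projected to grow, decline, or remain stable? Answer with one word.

lx = nx/n0 = nx/800: 1, 0.7825, 0.57125, 0.445, 0.3275, 0.26125, 0.205, 0.1525, 0.12375
R0 = Σ lx·mx = 0 + 0 + 1.71375 + 0.89 + 0.3275 + 0.78375 + 0.41 + 0.1525 + 0.12375 = 4.40125
R0 > 1, so the population is growing.

growing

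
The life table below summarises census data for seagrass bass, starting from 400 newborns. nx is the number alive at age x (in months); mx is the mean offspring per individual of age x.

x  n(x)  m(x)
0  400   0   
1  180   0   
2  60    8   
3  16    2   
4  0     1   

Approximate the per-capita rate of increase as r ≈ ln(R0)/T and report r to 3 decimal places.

0.120

lx = nx/n0 = nx/400: 1, 0.45, 0.15, 0.04, 0
R0 = Σ lx·mx = 0 + 0 + 1.2 + 0.08 + 0 = 1.28
Σ x·lx·mx = 2.64; T = 2.64/1.28 = 2.0625
r ≈ ln(R0)/T = ln(1.28)/2.0625 = 0.11969… → 0.120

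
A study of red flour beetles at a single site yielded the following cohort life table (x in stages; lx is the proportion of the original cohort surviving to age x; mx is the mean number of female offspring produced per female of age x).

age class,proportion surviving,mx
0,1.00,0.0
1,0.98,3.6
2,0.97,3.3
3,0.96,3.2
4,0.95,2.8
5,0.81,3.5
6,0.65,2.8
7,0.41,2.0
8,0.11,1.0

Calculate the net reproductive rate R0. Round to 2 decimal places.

lx·mx by age: 0, 3.528, 3.201, 3.072, 2.66, 2.835, 1.82, 0.82, 0.11
R0 = Σ lx·mx = 18.046 → 18.05

18.05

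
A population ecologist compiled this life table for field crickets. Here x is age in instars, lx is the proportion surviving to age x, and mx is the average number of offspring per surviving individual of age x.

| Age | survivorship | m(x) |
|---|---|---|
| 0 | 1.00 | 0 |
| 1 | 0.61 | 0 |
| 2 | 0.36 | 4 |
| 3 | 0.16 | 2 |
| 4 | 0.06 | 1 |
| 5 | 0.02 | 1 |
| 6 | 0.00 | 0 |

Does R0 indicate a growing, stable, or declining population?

growing

R0 = Σ lx·mx = 0 + 0 + 1.44 + 0.32 + 0.06 + 0.02 + 0 = 1.84
R0 > 1, so the population is growing.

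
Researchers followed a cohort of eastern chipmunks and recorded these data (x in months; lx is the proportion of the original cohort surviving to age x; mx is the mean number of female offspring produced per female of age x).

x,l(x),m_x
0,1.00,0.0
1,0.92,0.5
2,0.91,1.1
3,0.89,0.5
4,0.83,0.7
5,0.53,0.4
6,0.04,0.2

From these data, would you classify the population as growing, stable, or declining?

R0 = Σ lx·mx = 0 + 0.46 + 1.001 + 0.445 + 0.581 + 0.212 + 0.008 = 2.707
R0 > 1, so the population is growing.

growing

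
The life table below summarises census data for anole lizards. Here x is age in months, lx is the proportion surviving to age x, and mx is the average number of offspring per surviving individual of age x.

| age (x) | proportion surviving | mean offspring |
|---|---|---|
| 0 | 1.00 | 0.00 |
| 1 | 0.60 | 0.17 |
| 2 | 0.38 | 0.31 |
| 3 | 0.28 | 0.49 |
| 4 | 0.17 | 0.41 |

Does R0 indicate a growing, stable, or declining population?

declining

R0 = Σ lx·mx = 0 + 0.102 + 0.1178 + 0.1372 + 0.0697 = 0.4267
R0 < 1, so the population is declining.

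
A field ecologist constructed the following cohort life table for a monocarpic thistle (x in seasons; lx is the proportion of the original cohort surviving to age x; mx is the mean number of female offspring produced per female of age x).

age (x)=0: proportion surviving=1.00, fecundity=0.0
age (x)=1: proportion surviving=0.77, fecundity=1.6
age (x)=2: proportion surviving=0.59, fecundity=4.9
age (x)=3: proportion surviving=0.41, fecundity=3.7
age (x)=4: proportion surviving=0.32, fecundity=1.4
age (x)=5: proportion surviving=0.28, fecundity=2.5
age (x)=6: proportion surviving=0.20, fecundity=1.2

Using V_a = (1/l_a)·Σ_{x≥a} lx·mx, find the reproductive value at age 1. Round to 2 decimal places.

9.13

lx·mx for x ≥ 1: 1.232, 2.891, 1.517, 0.448, 0.7, 0.24 → sum = 7.028
V_1 = 7.028 / l_1 = 7.028 / 0.77 = 9.127273… → 9.13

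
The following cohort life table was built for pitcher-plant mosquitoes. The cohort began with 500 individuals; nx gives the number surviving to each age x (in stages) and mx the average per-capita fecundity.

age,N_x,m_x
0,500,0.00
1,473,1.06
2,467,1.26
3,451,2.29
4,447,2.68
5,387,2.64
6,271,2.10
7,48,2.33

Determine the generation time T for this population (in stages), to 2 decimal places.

3.76

lx = nx/n0 = nx/500: 1, 0.946, 0.934, 0.902, 0.894, 0.774, 0.542, 0.096
lx·mx: 0, 1.00276, 1.17684, 2.06558, 2.39592, 2.04336, 1.1382, 0.22368 → R0 = 10.04634
x·lx·mx: 0, 1.00276, 2.35368, 6.19674, 9.58368, 10.2168, 6.8292, 1.56576 → Σ = 37.74862
T = 37.74862 / 10.04634 = 3.75745… → 3.76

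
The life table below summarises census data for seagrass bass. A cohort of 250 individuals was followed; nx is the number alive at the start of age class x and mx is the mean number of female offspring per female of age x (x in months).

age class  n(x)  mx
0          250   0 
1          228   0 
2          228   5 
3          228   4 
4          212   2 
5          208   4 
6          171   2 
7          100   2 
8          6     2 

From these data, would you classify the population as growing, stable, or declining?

growing

lx = nx/n0 = nx/250: 1, 0.912, 0.912, 0.912, 0.848, 0.832, 0.684, 0.4, 0.024
R0 = Σ lx·mx = 0 + 0 + 4.56 + 3.648 + 1.696 + 3.328 + 1.368 + 0.8 + 0.048 = 15.448
R0 > 1, so the population is growing.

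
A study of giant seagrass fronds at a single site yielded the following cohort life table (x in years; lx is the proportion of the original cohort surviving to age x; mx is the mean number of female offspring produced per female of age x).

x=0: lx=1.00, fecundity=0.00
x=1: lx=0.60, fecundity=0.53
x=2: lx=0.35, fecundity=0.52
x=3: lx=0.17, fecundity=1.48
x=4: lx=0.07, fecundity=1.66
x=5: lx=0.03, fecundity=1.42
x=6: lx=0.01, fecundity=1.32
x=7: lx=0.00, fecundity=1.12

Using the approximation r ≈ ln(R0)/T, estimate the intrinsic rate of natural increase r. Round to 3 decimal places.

-0.033

R0 = Σ lx·mx = 0 + 0.318 + 0.182 + 0.2516 + 0.1162 + 0.0426 + 0.0132 + 0 = 0.9236
Σ x·lx·mx = 2.1938; T = 2.1938/0.9236 = 2.37527…
r ≈ ln(R0)/T = ln(0.9236)/2.37527… = -0.03346… → -0.033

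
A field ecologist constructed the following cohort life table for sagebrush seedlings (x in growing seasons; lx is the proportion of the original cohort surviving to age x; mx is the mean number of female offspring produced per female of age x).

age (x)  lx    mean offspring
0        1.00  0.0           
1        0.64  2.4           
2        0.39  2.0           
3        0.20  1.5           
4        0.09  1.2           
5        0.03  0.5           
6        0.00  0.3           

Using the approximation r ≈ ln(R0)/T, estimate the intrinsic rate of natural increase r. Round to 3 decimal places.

R0 = Σ lx·mx = 0 + 1.536 + 0.78 + 0.3 + 0.108 + 0.015 + 0 = 2.739
Σ x·lx·mx = 4.503; T = 4.503/2.739 = 1.64403…
r ≈ ln(R0)/T = ln(2.739)/1.64403… = 0.61288… → 0.613

0.613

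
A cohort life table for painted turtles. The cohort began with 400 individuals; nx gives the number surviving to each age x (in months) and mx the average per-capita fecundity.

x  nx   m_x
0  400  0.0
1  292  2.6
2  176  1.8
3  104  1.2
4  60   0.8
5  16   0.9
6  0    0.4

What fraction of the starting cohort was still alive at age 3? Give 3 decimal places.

0.260

l_3 = n_3/n_0 = 104/400 = 0.26 → 0.260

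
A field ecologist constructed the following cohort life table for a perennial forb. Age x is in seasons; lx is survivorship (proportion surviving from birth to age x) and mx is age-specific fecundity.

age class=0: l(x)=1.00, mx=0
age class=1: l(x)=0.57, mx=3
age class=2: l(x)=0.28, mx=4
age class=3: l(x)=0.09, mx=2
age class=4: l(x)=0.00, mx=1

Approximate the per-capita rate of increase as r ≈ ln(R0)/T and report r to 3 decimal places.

0.739

R0 = Σ lx·mx = 0 + 1.71 + 1.12 + 0.18 + 0 = 3.01
Σ x·lx·mx = 4.49; T = 4.49/3.01 = 1.49169…
r ≈ ln(R0)/T = ln(3.01)/1.49169… = 0.73872… → 0.739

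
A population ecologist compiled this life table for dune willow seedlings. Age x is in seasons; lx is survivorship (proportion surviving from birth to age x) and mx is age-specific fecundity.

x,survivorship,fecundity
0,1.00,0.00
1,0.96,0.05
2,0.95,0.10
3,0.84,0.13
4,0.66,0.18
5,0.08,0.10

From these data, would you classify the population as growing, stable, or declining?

R0 = Σ lx·mx = 0 + 0.048 + 0.095 + 0.1092 + 0.1188 + 0.008 = 0.379
R0 < 1, so the population is declining.

declining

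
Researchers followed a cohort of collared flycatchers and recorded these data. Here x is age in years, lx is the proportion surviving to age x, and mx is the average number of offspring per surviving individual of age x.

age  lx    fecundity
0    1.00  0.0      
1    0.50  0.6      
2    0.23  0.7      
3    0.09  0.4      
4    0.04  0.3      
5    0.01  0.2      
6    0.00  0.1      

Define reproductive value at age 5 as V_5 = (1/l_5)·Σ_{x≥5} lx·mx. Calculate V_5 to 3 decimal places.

0.200

lx·mx for x ≥ 5: 0.002, 0 → sum = 0.002
V_5 = 0.002 / l_5 = 0.002 / 0.01 = 0.2 → 0.200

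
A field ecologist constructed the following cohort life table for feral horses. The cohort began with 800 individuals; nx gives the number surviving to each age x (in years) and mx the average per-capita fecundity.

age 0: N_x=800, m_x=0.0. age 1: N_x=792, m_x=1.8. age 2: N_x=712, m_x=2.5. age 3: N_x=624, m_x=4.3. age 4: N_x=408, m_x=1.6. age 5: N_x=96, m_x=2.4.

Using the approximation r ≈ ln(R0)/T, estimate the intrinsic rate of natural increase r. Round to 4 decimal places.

0.8611

lx = nx/n0 = nx/800: 1, 0.99, 0.89, 0.78, 0.51, 0.12
R0 = Σ lx·mx = 0 + 1.782 + 2.225 + 3.354 + 0.816 + 0.288 = 8.465
Σ x·lx·mx = 20.998; T = 20.998/8.465 = 2.48057…
r ≈ ln(R0)/T = ln(8.465)/2.48057… = 0.861069… → 0.8611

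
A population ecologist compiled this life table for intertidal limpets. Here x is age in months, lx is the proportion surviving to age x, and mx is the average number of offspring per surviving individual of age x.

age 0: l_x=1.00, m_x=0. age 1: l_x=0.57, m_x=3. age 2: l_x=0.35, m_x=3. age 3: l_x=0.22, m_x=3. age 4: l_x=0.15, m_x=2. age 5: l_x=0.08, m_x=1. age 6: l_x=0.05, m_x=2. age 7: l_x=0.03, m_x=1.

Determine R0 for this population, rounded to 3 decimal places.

3.930

lx·mx by age: 0, 1.71, 1.05, 0.66, 0.3, 0.08, 0.1, 0.03
R0 = Σ lx·mx = 3.93 → 3.930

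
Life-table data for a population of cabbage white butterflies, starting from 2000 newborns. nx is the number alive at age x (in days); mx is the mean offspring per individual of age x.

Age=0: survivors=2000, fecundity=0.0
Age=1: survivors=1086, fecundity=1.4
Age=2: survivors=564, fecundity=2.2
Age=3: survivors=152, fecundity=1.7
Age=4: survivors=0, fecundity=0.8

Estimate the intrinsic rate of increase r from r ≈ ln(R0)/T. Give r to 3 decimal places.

lx = nx/n0 = nx/2000: 1, 0.543, 0.282, 0.076, 0
R0 = Σ lx·mx = 0 + 0.7602 + 0.6204 + 0.1292 + 0 = 1.5098
Σ x·lx·mx = 2.3886; T = 2.3886/1.5098 = 1.58206…
r ≈ ln(R0)/T = ln(1.5098)/1.58206… = 0.2604… → 0.260

0.260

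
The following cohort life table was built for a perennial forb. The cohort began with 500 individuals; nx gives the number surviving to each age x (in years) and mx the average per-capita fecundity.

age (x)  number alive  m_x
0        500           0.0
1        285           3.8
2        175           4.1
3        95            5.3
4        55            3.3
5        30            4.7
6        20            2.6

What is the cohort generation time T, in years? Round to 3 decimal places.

2.155

lx = nx/n0 = nx/500: 1, 0.57, 0.35, 0.19, 0.11, 0.06, 0.04
lx·mx: 0, 2.166, 1.435, 1.007, 0.363, 0.282, 0.104 → R0 = 5.357
x·lx·mx: 0, 2.166, 2.87, 3.021, 1.452, 1.41, 0.624 → Σ = 11.543
T = 11.543 / 5.357 = 2.154751… → 2.155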